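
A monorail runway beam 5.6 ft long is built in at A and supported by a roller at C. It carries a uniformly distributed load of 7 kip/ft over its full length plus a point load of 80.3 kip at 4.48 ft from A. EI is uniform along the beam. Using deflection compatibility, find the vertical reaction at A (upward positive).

Take the reaction at C as the redundant and release it; the primary structure is a cantilever fixed at A.
Primary-structure tip deflection at C by superposition:
  UDL 7: wL⁴/(8EI) = 860.5/EI
  point load 80.3 at a = 4.48: Pa²(3L − a)/(6EI) = 3309/EI
  δ_0 = 4170/EI
Tip deflection under a unit load at C: L³/(3EI) = 58.54/EI.
The prop prevents deflection at C: R_C = δ_0/δ_{CC} = 4170/58.54 = 71.23 kip.
Vertical equilibrium: R_A = ΣP − R_C = 119.5 − 71.23 = 48.27 kip.

R_A = 48.27 kip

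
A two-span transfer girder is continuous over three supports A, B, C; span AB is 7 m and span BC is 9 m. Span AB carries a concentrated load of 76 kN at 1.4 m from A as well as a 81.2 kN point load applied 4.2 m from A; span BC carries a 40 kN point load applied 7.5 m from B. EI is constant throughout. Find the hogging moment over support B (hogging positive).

M_B = 86.5 kN·m

Release continuity at B by inserting a hinge; the redundant is the internal moment M_B. The primary structure is two simply-supported spans AB and BC.
Rotations at B on the released spans (each span's end-slope, ×1/EI):
  span AB: point load 76 at a = 1.4: Pab(L + a)/(6LEI) = 119.2/EI
  span AB: point load 81.2 at a = 4.2: Pab(L + a)/(6LEI) = 254.6/EI
  span BC: point load 40 at a = 7.5: Pab(L + b)/(6LEI) = 87.5/EI
  relative rotation θ_0 = (373.8 + 87.5)/EI = 461.3/EI
A unit hogging moment at B produces rotation L₁/(3EI) + L₂/(3EI) = 5.333/EI.
Compatibility: M_B·(L₁+L₂)/(3EI) = θ_0, giving M_B = 86.5 kN·m (hogging).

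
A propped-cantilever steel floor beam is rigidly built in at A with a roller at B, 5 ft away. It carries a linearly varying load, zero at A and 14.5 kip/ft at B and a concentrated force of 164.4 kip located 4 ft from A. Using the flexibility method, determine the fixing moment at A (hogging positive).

M_A = 100.1 kip·ft

Take the reaction at B as the redundant and release it; the primary structure is a cantilever fixed at A.
Free-end deflection of the primary structure under the applied loading (downward +):
  triangular load, peak 14.5 at the free end: 11w₀L⁴/(120EI) = 830.7/EI
  point load 164.4 at a = 4: Pa²(3L − a)/(6EI) = 4822/EI
  δ_0 = 5653/EI
Tip deflection under a unit load at B: L³/(3EI) = 41.67/EI.
The prop prevents deflection at B: R_B = δ_0/δ_{BB} = 5653/41.67 = 135.7 kip.
Moment equilibrium about A: M_A = Σ(load moments about A) − R_B·L = 778.4 − 135.7×5 = 100.1 kip·ft.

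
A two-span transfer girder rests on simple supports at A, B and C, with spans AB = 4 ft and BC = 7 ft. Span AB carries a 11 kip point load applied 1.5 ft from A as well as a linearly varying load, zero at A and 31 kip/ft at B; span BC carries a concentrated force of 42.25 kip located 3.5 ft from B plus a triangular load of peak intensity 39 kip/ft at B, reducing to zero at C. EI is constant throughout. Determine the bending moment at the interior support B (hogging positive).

M_B = 131 kip·ft

Release continuity at B by inserting a hinge; the redundant is the internal moment M_B. The primary structure is two simply-supported spans AB and BC.
Discontinuity in slope at B on the released structure — sum the simple-span end rotations:
  span AB: point load 11 at a = 1.5: Pab(L + a)/(6LEI) = 9.453/EI
  span AB: triangular load, peak 31: w₀L³/(45EI) = 44.09/EI
  span BC: point load 42.25 at a = 3.5: Pab(L + b)/(6LEI) = 129.4/EI
  span BC: triangular load, peak 39: w₀L³/(45EI) = 297.3/EI
  relative rotation θ_0 = (53.54 + 426.7)/EI = 480.2/EI
A unit hogging moment at B produces rotation L₁/(3EI) + L₂/(3EI) = 3.667/EI.
Slope continuity at B: θ_0 = M_B·3.667/EI, so M_B = 480.2/3.667 = 131 kip·ft (hogging).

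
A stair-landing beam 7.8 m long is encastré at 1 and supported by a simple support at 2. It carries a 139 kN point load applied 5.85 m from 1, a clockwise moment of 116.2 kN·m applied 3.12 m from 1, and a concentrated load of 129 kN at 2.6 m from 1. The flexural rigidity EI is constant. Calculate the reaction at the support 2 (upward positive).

R_2 = 121.4 kN

Choose R_2 as the redundant. The primary structure is the cantilever fixed at 1.
Primary-structure tip deflection at 2 by superposition:
  point load 139 at a = 5.85: Pa²(3L − a)/(6EI) = 13914/EI
  clockwise couple 116.2 at a = 3.12: M₀a(2L − a)/(2EI) = 2262/EI
  point load 129 at a = 2.6: Pa²(3L − a)/(6EI) = 3023/EI
  δ_0 = 19199/EI
Tip deflection under a unit load at 2: L³/(3EI) = 158.2/EI.
The prop prevents deflection at 2: R_2 = δ_0/δ_{22} = 19199/158.2 = 121.4 kN.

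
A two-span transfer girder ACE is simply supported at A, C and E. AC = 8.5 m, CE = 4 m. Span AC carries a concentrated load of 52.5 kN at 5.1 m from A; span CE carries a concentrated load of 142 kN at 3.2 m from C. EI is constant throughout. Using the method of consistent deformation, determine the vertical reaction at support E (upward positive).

Insert a hinge at C; M_C is the redundant, and each span becomes simply supported.
Discontinuity in slope at C on the released structure — sum the simple-span end rotations:
  span AC: point load 52.5 at a = 5.1: Pab(L + a)/(6LEI) = 242.8/EI
  span CE: point load 142 at a = 3.2: Pab(L + b)/(6LEI) = 72.7/EI
  relative rotation θ_0 = (242.8 + 72.7)/EI = 315.5/EI
A unit hogging moment at C produces rotation L₁/(3EI) + L₂/(3EI) = 4.167/EI.
Compatibility: M_C·(L₁+L₂)/(3EI) = θ_0, giving M_C = 75.71 kN·m (hogging).
Span CE, ΣM about E: R_C^{CE}·4 = 113.6 + 75.71, so R_C^{CE} = 47.33 kN and R_E = 142 − 47.33 = 94.67 kN.

R_E = 94.67 kN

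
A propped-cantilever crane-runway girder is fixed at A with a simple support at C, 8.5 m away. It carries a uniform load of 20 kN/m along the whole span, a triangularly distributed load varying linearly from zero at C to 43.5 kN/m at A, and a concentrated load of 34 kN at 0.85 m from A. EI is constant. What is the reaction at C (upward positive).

Choose R_C as the redundant. The primary structure is the cantilever fixed at A.
Deflection at C on the released cantilever, summing each load's contribution:
  UDL 20: wL⁴/(8EI) = 13050/EI
  triangular load, peak 43.5 at the fixed end: w₀L⁴/(30EI) = 7569/EI
  point load 34 at a = 0.85: Pa²(3L − a)/(6EI) = 100.9/EI
  δ_0 = 20720/EI
Flexibility coefficient — unit upward force at C: δ_{CC} = L³/(3EI) = 204.7/EI.
The prop prevents deflection at C: R_C = δ_0/δ_{CC} = 20720/204.7 = 101.2 kN.

R_C = 101.2 kN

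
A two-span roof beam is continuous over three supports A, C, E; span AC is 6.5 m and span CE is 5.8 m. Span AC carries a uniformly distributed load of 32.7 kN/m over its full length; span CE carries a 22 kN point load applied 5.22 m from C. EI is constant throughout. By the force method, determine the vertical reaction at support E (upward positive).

R_E = 3.552 kN

Insert a hinge at C; M_C is the redundant, and each span becomes simply supported.
Discontinuity in slope at C on the released structure — sum the simple-span end rotations:
  span AC: UDL 32.7: wL³/(24EI) = 374.2/EI
  span CE: point load 22 at a = 5.22: Pab(L + b)/(6LEI) = 12.21/EI
  relative rotation θ_0 = (374.2 + 12.21)/EI = 386.4/EI
A unit hogging moment at C produces rotation L₁/(3EI) + L₂/(3EI) = 4.1/EI.
Compatibility: M_C·(L₁+L₂)/(3EI) = θ_0, giving M_C = 94.24 kN·m (hogging).
Span CE, ΣM about E: R_C^{CE}·5.8 = 12.76 + 94.24, so R_C^{CE} = 18.45 kN and R_E = 22 − 18.45 = 3.552 kN.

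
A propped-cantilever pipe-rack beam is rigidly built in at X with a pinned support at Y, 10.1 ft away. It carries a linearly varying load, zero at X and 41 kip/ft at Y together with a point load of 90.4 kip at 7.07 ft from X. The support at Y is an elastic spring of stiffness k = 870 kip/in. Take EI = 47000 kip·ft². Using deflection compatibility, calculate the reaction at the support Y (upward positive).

R_Y = 162.7 kip

Release the roller at Y. Primary structure: cantilever fixed at X.
Free-end deflection of the primary structure under the applied loading (downward +):
  triangular load, peak 41 at the free end: 11w₀L⁴/(120EI) = 39109/EI
  point load 90.4 at a = 7.07: Pa²(3L − a)/(6EI) = 17495/EI
  δ_0 = 56604/EI
Flexibility coefficient — unit upward force at Y: δ_{YY} = L³/(3EI) = 343.4/EI.
With EI = 47000 kip·ft²: δ_0 = 1.2043 ft and δ_{YY} = 0.007307 ft/kip.
Compatibility — the spring shortens by R_Y/k under the reaction it provides: δ_0 − R_Y·δ_{YY} = R_Y/k. With 1/k = 1/(870×12) ft/kip = 0.000096 ft/kip, R_Y = δ_0 / (δ_{YY} + 1/k) = 1.2043 / (0.007307 + 0.000096) = 162.7 kip.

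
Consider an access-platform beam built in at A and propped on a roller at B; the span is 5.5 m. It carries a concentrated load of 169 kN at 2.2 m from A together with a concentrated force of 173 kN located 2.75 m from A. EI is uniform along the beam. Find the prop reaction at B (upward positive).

R_B = 89.21 kN

Choose R_B as the redundant. The primary structure is the cantilever fixed at A.
Downward deflection at the released point B due to the loads:
  point load 169 at a = 2.2: Pa²(3L − a)/(6EI) = 1949/EI
  point load 173 at a = 2.75: Pa²(3L − a)/(6EI) = 2998/EI
  δ_0 = 4948/EI
Tip deflection under a unit load at B: L³/(3EI) = 55.46/EI.
The prop prevents deflection at B: R_B = δ_0/δ_{BB} = 4948/55.46 = 89.21 kN.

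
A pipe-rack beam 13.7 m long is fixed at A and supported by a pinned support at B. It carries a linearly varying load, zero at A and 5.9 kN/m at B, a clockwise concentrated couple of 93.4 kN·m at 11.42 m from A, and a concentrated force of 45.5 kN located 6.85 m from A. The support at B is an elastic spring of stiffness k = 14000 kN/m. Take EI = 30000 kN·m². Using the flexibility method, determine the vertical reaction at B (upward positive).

R_B = 46.27 kN

Choose R_B as the redundant. The primary structure is the cantilever fixed at A.
Deflection at B on the released cantilever, summing each load's contribution:
  triangular load, peak 5.9 at the free end: 11w₀L⁴/(120EI) = 19052/EI
  clockwise couple 93.4 at a = 11.42: M₀a(2L − a)/(2EI) = 8522/EI
  point load 45.5 at a = 6.85: Pa²(3L − a)/(6EI) = 12187/EI
  δ_0 = 39762/EI
Flexibility coefficient — unit upward force at B: δ_{BB} = L³/(3EI) = 857.1/EI.
With EI = 30000 kN·m²: δ_0 = 1.3254 m and δ_{BB} = 0.028571 m/kN.
Compatibility — the spring shortens by R_B/k under the reaction it provides: δ_0 − R_B·δ_{BB} = R_B/k. With 1/k = 0.000071 m/kN, R_B = δ_0 / (δ_{BB} + 1/k) = 1.3254 / (0.028571 + 0.000071) = 46.27 kN.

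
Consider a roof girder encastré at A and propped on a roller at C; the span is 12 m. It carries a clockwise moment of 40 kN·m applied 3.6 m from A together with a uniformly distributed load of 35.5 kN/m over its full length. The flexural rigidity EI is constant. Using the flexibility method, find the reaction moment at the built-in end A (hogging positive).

Choose R_C as the redundant. The primary structure is the cantilever fixed at A.
Primary-structure tip deflection at C by superposition:
  clockwise couple 40 at a = 3.6: M₀a(2L − a)/(2EI) = 1469/EI
  UDL 35.5: wL⁴/(8EI) = 92016/EI
  δ_0 = 93485/EI
Flexibility coefficient — unit upward force at C: δ_{CC} = L³/(3EI) = 576/EI.
The prop prevents deflection at C: R_C = δ_0/δ_{CC} = 93485/576 = 162.3 kN.
Moment equilibrium about A: M_A = Σ(load moments about A) − R_C·L = 2596 − 162.3×12 = 648.4 kN·m.

M_A = 648.4 kN·m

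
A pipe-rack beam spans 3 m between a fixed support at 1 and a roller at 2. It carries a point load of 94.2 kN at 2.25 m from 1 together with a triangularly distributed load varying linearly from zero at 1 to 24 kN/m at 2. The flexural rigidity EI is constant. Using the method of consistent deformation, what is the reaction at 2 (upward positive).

Remove the prop at 2; the released (primary) structure is a cantilever built in at 1.
Downward deflection at the released point 2 due to the loads:
  point load 94.2 at a = 2.25: Pa²(3L − a)/(6EI) = 536.5/EI
  triangular load, peak 24 at the free end: 11w₀L⁴/(120EI) = 178.2/EI
  δ_0 = 714.7/EI
Flexibility coefficient — unit upward force at 2: δ_{22} = L³/(3EI) = 9/EI.
The prop prevents deflection at 2: R_2 = δ_0/δ_{22} = 714.7/9 = 79.41 kN.

R_2 = 79.41 kN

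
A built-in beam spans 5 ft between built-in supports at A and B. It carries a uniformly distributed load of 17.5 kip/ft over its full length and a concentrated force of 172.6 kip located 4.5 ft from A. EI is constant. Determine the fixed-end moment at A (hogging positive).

M_A = 44.23 kip·ft

Release both end moments; the primary structure is a simply-supported span AB with redundants M_A and M_B.
Simple-span end rotations at A and B under the given loads:
  at A: UDL 17.5: wL³/(24EI) = 91.15/EI
  at B: UDL 17.5: wL³/(24EI) = 91.15/EI
  at A: point load 172.6 at a = 4.5: Pab(L + b)/(6LEI) = 71.2/EI
  at B: point load 172.6 at a = 4.5: Pab(L + a)/(6LEI) = 123/EI
  θ_A0 = 162.3/EI,  θ_B0 = 214.1/EI
Flexibility coefficients: a unit moment at one end gives L/(3EI) there and L/(6EI) at the far end, so f₁₁ = f₂₂ = 1.667/EI and f₁₂ = f₂₁ = 0.8333/EI.
Compatibility — zero rotation at each built-in end:
  1.667 M_A + 0.8333 M_B = 162.3
  0.8333 M_A + 1.667 M_B = 214.1
Solving the pair gives M_A = 44.23 kip·ft and M_B = 106.4 kip·ft (hogging).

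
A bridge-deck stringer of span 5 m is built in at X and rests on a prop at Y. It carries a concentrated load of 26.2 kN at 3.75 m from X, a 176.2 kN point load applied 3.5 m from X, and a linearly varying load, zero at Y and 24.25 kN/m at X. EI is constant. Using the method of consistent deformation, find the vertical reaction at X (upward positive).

Take the reaction at Y as the redundant and release it; the primary structure is a cantilever fixed at X.
Deflection at Y on the released cantilever, summing each load's contribution:
  point load 26.2 at a = 3.75: Pa²(3L − a)/(6EI) = 690.8/EI
  point load 176.2 at a = 3.5: Pa²(3L − a)/(6EI) = 4137/EI
  triangular load, peak 24.25 at the fixed end: w₀L⁴/(30EI) = 505.2/EI
  δ_0 = 5333/EI
Tip deflection under a unit load at Y: L³/(3EI) = 41.67/EI.
The prop prevents deflection at Y: R_Y = δ_0/δ_{YY} = 5333/41.67 = 128 kN.
Vertical equilibrium: R_X = ΣP − R_Y = 263 − 128 = 135 kN.

R_X = 135 kN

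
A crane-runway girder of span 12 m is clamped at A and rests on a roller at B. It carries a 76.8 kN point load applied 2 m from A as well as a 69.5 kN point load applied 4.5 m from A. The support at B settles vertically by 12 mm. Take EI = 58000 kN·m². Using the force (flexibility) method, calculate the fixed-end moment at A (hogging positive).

Take the reaction at B as the redundant and release it; the primary structure is a cantilever fixed at A.
Primary-structure tip deflection at B by superposition:
  point load 76.8 at a = 2: Pa²(3L − a)/(6EI) = 1741/EI
  point load 69.5 at a = 4.5: Pa²(3L − a)/(6EI) = 7389/EI
  δ_0 = 9130/EI
Flexibility coefficient — unit upward force at B: δ_{BB} = L³/(3EI) = 576/EI.
With EI = 58000 kN·m²: δ_0 = 0.15741 m and δ_{BB} = 0.009931 m/kN.
Compatibility — the beam at B must follow the support down by 0.012 m: δ_0 − R_B·δ_{BB} = 0.012, so R_B = (0.15741 − 0.012)/0.009931 = 14.64 kN.
Moment equilibrium about A: M_A = Σ(load moments about A) − R_B·L = 466.4 − 14.64×12 = 290.7 kN·m.

M_A = 290.7 kN·m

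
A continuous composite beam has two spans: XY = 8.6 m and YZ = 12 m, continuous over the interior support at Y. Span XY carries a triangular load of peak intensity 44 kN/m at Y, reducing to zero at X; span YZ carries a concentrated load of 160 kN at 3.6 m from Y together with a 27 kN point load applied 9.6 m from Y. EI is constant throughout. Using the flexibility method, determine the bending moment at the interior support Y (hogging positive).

M_Y = 308.3 kN·m

Take M_Y as the redundant. Released structure: two simple spans XY and YZ with a hinge at Y.
Discontinuity in slope at Y on the released structure — sum the simple-span end rotations:
  span XY: triangular load, peak 44: w₀L³/(45EI) = 621.9/EI
  span YZ: point load 160 at a = 3.6: Pab(L + b)/(6LEI) = 1371/EI
  span YZ: point load 27 at a = 9.6: Pab(L + b)/(6LEI) = 124.4/EI
  relative rotation θ_0 = (621.9 + 1495)/EI = 2117/EI
A unit hogging moment at Y produces rotation L₁/(3EI) + L₂/(3EI) = 6.867/EI.
Compatibility: M_Y·(L₁+L₂)/(3EI) = θ_0, giving M_Y = 308.3 kN·m (hogging).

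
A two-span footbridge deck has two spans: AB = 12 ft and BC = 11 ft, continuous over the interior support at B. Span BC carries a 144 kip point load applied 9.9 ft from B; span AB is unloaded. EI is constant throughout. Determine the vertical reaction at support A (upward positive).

R_A = -3.125 kip

Take M_B as the redundant. Released structure: two simple spans AB and BC with a hinge at B.
Discontinuity in slope at B on the released structure — sum the simple-span end rotations:
  span BC: point load 144 at a = 9.9: Pab(L + b)/(6LEI) = 287.5/EI
  relative rotation θ_0 = (0 + 287.5)/EI = 287.5/EI
A unit hogging moment at B produces rotation L₁/(3EI) + L₂/(3EI) = 7.667/EI.
Slope continuity at B: θ_0 = M_B·7.667/EI, so M_B = 287.5/7.667 = 37.5 kip·ft (hogging).
Span AB, ΣM about A with M_B applied at B: R_B^{AB}·12 = 0 + 37.5, so R_B^{AB} = 3.125 kip and R_A = 0 − 3.125 = -3.125 kip.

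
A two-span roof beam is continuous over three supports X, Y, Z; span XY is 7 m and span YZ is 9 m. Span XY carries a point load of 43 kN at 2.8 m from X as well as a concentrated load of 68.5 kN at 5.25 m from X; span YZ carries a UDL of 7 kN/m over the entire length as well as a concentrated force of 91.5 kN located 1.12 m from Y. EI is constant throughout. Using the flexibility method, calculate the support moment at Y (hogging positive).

M_Y = 143.7 kN·m

Take M_Y as the redundant. Released structure: two simple spans XY and YZ with a hinge at Y.
Discontinuity in slope at Y on the released structure — sum the simple-span end rotations:
  span XY: point load 43 at a = 2.8: Pab(L + a)/(6LEI) = 118/EI
  span XY: point load 68.5 at a = 5.25: Pab(L + a)/(6LEI) = 183.6/EI
  span YZ: UDL 7: wL³/(24EI) = 212.6/EI
  span YZ: point load 91.5 at a = 1.12: Pab(L + b)/(6LEI) = 252.4/EI
  relative rotation θ_0 = (301.6 + 465.1)/EI = 766.6/EI
A unit hogging moment at Y produces rotation L₁/(3EI) + L₂/(3EI) = 5.333/EI.
Compatibility: M_Y·(L₁+L₂)/(3EI) = θ_0, giving M_Y = 143.7 kN·m (hogging).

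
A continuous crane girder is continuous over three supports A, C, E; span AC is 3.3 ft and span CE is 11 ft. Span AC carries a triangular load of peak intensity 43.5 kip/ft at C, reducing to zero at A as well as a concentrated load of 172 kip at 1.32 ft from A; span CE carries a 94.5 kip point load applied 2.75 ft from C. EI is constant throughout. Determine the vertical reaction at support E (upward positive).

Insert a hinge at C; M_C is the redundant, and each span becomes simply supported.
End slopes at the hinge C, treating each span as simply supported:
  span AC: triangular load, peak 43.5: w₀L³/(45EI) = 34.74/EI
  span AC: point load 172 at a = 1.32: Pab(L + a)/(6LEI) = 104.9/EI
  span CE: point load 94.5 at a = 2.75: Pab(L + b)/(6LEI) = 625.3/EI
  relative rotation θ_0 = (139.6 + 625.3)/EI = 765/EI
A unit hogging moment at C produces rotation L₁/(3EI) + L₂/(3EI) = 4.767/EI.
Slope continuity at C: θ_0 = M_C·4.767/EI, so M_C = 765/4.767 = 160.5 kip·ft (hogging).
Span CE, ΣM about E: R_C^{CE}·11 = 779.6 + 160.5, so R_C^{CE} = 85.46 kip and R_E = 94.5 − 85.46 = 9.036 kip.

R_E = 9.036 kip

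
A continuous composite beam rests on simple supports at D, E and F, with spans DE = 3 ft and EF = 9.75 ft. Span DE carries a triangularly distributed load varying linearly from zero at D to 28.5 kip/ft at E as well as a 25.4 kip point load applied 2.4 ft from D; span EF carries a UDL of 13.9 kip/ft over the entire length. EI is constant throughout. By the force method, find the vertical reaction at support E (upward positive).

R_E = 174.5 kip

Insert a hinge at E; M_E is the redundant, and each span becomes simply supported.
Rotations at E on the released spans (each span's end-slope, ×1/EI):
  span DE: triangular load, peak 28.5: w₀L³/(45EI) = 17.1/EI
  span DE: point load 25.4 at a = 2.4: Pab(L + a)/(6LEI) = 10.97/EI
  span EF: UDL 13.9: wL³/(24EI) = 536.8/EI
  relative rotation θ_0 = (28.07 + 536.8)/EI = 564.9/EI
A unit hogging moment at E produces rotation L₁/(3EI) + L₂/(3EI) = 4.25/EI.
Slope continuity at E: θ_0 = M_E·4.25/EI, so M_E = 564.9/4.25 = 132.9 kip·ft (hogging).
Span DE, ΣM about D with M_E applied at E: R_E^{DE}·3 = 146.5 + 132.9, so R_E^{DE} = 93.12 kip and R_D = 68.15 − 93.12 = -24.97 kip.
Span EF, ΣM about F: R_E^{EF}·9.75 = 660.7 + 132.9, so R_E^{EF} = 81.39 kip and R_F = 135.5 − 81.39 = 54.13 kip.
R_E = 93.12 + 81.39 = 174.5 kip.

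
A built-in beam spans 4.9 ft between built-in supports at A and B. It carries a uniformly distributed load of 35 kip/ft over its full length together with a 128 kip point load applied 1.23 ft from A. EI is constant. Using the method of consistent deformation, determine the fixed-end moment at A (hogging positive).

Release both end moments; the primary structure is a simply-supported span AB with redundants M_A and M_B.
Simple-span end rotations at A and B under the given loads:
  at A: UDL 35: wL³/(24EI) = 171.6/EI
  at B: UDL 35: wL³/(24EI) = 171.6/EI
  at A: point load 128 at a = 1.23: Pab(L + b)/(6LEI) = 168.4/EI
  at B: point load 128 at a = 1.23: Pab(L + a)/(6LEI) = 120.5/EI
  θ_A0 = 340/EI,  θ_B0 = 292/EI
Flexibility coefficients: a unit moment at one end gives L/(3EI) there and L/(6EI) at the far end, so f₁₁ = f₂₂ = 1.633/EI and f₁₂ = f₂₁ = 0.8167/EI.
Compatibility — zero rotation at each built-in end:
  1.633 M_A + 0.8167 M_B = 340
  0.8167 M_A + 1.633 M_B = 292
Solving the pair gives M_A = 158.3 kip·ft and M_B = 99.63 kip·ft (hogging).

M_A = 158.3 kip·ft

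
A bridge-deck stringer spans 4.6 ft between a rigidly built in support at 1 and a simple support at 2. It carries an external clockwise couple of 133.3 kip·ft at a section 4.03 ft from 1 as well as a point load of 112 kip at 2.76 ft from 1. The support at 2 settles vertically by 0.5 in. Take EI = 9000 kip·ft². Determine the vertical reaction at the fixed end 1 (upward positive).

Remove the prop at 2; the released (primary) structure is a cantilever built in at 1.
Deflection at 2 on the released cantilever, summing each load's contribution:
  clockwise couple 133.3 at a = 4.03: M₀a(2L − a)/(2EI) = 1389/EI
  point load 112 at a = 2.76: Pa²(3L − a)/(6EI) = 1570/EI
  δ_0 = 2958/EI
Flexibility coefficient — unit upward force at 2: δ_{22} = L³/(3EI) = 32.45/EI.
With EI = 9000 kip·ft²: δ_0 = 0.32872 ft and δ_{22} = 0.003605 ft/kip.
Compatibility — the beam at 2 must follow the support down by 0.04167 ft: δ_0 − R_2·δ_{22} = 0.04167, so R_2 = (0.32872 − 0.04167)/0.003605 = 79.63 kip.
Vertical equilibrium: R_1 = ΣP − R_2 = 112 − 79.63 = 32.37 kip.

R_1 = 32.37 kip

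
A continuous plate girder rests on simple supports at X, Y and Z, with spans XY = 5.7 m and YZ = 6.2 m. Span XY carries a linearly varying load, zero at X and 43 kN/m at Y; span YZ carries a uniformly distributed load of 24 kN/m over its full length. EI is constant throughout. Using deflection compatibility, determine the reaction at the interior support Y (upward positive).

Insert a hinge at Y; M_Y is the redundant, and each span becomes simply supported.
Discontinuity in slope at Y on the released structure — sum the simple-span end rotations:
  span XY: triangular load, peak 43: w₀L³/(45EI) = 177/EI
  span YZ: UDL 24: wL³/(24EI) = 238.3/EI
  relative rotation θ_0 = (177 + 238.3)/EI = 415.3/EI
A unit hogging moment at Y produces rotation L₁/(3EI) + L₂/(3EI) = 3.967/EI.
Slope continuity at Y: θ_0 = M_Y·3.967/EI, so M_Y = 415.3/3.967 = 104.7 kN·m (hogging).
Span XY, ΣM about X with M_Y applied at Y: R_Y^{XY}·5.7 = 465.7 + 104.7, so R_Y^{XY} = 100.1 kN and R_X = 122.5 − 100.1 = 22.48 kN.
Span YZ, ΣM about Z: R_Y^{YZ}·6.2 = 461.3 + 104.7, so R_Y^{YZ} = 91.29 kN and R_Z = 148.8 − 91.29 = 57.51 kN.
R_Y = 100.1 + 91.29 = 191.4 kN.

R_Y = 191.4 kN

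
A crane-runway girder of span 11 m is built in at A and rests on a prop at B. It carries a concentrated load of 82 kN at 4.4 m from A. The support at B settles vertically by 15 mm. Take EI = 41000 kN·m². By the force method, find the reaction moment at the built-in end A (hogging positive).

M_A = 188.4 kN·m

Take the reaction at B as the redundant and release it; the primary structure is a cantilever fixed at A.
Deflection at B on the released cantilever, summing each load's contribution:
  point load 82 at a = 4.4: Pa²(3L − a)/(6EI) = 7567/EI
Flexibility coefficient — unit upward force at B: δ_{BB} = L³/(3EI) = 443.7/EI.
With EI = 41000 kN·m²: δ_0 = 0.18457 m and δ_{BB} = 0.010821 m/kN.
Compatibility — the beam at B must follow the support down by 0.015 m: δ_0 − R_B·δ_{BB} = 0.015, so R_B = (0.18457 − 0.015)/0.010821 = 15.67 kN.
Moment equilibrium about A: M_A = Σ(load moments about A) − R_B·L = 360.8 − 15.67×11 = 188.4 kN·m.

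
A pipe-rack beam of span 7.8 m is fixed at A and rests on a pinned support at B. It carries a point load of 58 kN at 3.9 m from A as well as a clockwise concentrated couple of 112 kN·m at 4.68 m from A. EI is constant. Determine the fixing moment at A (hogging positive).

M_A = 55.7 kN·m

Choose R_B as the redundant. The primary structure is the cantilever fixed at A.
Primary-structure tip deflection at B by superposition:
  point load 58 at a = 3.9: Pa²(3L − a)/(6EI) = 2867/EI
  clockwise couple 112 at a = 4.68: M₀a(2L − a)/(2EI) = 2862/EI
  δ_0 = 5729/EI
Flexibility coefficient — unit upward force at B: δ_{BB} = L³/(3EI) = 158.2/EI.
Compatibility at B: δ_0 − R_B·δ_{BB} = 0, so R_B = 5729/158.2 = 36.22 kN.
Moment equilibrium about A: M_A = Σ(load moments about A) − R_B·L = 338.2 − 36.22×7.8 = 55.7 kN·m.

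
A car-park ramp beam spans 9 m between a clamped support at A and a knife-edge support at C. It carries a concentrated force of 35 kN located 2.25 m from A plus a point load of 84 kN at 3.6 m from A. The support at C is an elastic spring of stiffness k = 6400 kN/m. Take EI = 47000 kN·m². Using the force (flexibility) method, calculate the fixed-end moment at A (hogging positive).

Take the reaction at C as the redundant and release it; the primary structure is a cantilever fixed at A.
Free-end deflection of the primary structure under the applied loading (downward +):
  point load 35 at a = 2.25: Pa²(3L − a)/(6EI) = 730.9/EI
  point load 84 at a = 3.6: Pa²(3L − a)/(6EI) = 4246/EI
  δ_0 = 4977/EI
Tip deflection under a unit load at C: L³/(3EI) = 243/EI.
With EI = 47000 kN·m²: δ_0 = 0.10588 m and δ_{CC} = 0.00517 m/kN.
Compatibility — the spring shortens by R_C/k under the reaction it provides: δ_0 − R_C·δ_{CC} = R_C/k. With 1/k = 0.000156 m/kN, R_C = δ_0 / (δ_{CC} + 1/k) = 0.10588 / (0.00517 + 0.000156) = 19.88 kN.
Moment equilibrium about A: M_A = Σ(load moments about A) − R_C·L = 381.1 − 19.88×9 = 202.2 kN·m.

M_A = 202.2 kN·m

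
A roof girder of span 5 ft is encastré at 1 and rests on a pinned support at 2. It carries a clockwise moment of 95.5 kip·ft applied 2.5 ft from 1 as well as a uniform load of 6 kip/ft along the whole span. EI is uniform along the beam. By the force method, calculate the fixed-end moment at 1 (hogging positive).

M_1 = 6.812 kip·ft

Take the reaction at 2 as the redundant and release it; the primary structure is a cantilever fixed at 1.
Downward deflection at the released point 2 due to the loads:
  clockwise couple 95.5 at a = 2.5: M₀a(2L − a)/(2EI) = 895.3/EI
  UDL 6: wL⁴/(8EI) = 468.8/EI
  δ_0 = 1364/EI
Tip deflection under a unit load at 2: L³/(3EI) = 41.67/EI.
The prop prevents deflection at 2: R_2 = δ_0/δ_{22} = 1364/41.67 = 32.74 kip.
Moment equilibrium about 1: M_1 = Σ(load moments about 1) − R_2·L = 170.5 − 32.74×5 = 6.812 kip·ft.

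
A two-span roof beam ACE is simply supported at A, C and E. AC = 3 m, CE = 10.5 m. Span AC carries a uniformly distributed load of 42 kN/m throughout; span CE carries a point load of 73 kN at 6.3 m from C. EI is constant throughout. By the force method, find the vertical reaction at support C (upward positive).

R_C = 139.6 kN

Release continuity at C by inserting a hinge; the redundant is the internal moment M_C. The primary structure is two simply-supported spans AC and CE.
Discontinuity in slope at C on the released structure — sum the simple-span end rotations:
  span AC: UDL 42: wL³/(24EI) = 47.25/EI
  span CE: point load 73 at a = 6.3: Pab(L + b)/(6LEI) = 450.7/EI
  relative rotation θ_0 = (47.25 + 450.7)/EI = 498/EI
A unit hogging moment at C produces rotation L₁/(3EI) + L₂/(3EI) = 4.5/EI.
Slope continuity at C: θ_0 = M_C·4.5/EI, so M_C = 498/4.5 = 110.7 kN·m (hogging).
Span AC, ΣM about A with M_C applied at C: R_C^{AC}·3 = 189 + 110.7, so R_C^{AC} = 99.89 kN and R_A = 126 − 99.89 = 26.11 kN.
Span CE, ΣM about E: R_C^{CE}·10.5 = 306.6 + 110.7, so R_C^{CE} = 39.74 kN and R_E = 73 − 39.74 = 33.26 kN.
R_C = 99.89 + 39.74 = 139.6 kN.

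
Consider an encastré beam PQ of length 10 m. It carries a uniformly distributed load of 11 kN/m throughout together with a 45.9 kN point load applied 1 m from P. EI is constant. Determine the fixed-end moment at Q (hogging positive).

M_Q = 95.8 kN·m

Release both end moments; the primary structure is a simply-supported span PQ with redundants M_P and M_Q.
End rotations of the released simple span under the applied load (×1/EI):
  at P: UDL 11: wL³/(24EI) = 458.3/EI
  at Q: UDL 11: wL³/(24EI) = 458.3/EI
  at P: point load 45.9 at a = 1: Pab(L + b)/(6LEI) = 130.8/EI
  at Q: point load 45.9 at a = 1: Pab(L + a)/(6LEI) = 75.73/EI
  θ_P0 = 589.1/EI,  θ_Q0 = 534.1/EI
Flexibility coefficients: a unit moment at one end gives L/(3EI) there and L/(6EI) at the far end, so f₁₁ = f₂₂ = 3.333/EI and f₁₂ = f₂₁ = 1.667/EI.
Compatibility — zero rotation at each built-in end:
  3.333 M_P + 1.667 M_Q = 589.1
  1.667 M_P + 3.333 M_Q = 534.1
Solving the pair gives M_P = 128.8 kN·m and M_Q = 95.8 kN·m (hogging).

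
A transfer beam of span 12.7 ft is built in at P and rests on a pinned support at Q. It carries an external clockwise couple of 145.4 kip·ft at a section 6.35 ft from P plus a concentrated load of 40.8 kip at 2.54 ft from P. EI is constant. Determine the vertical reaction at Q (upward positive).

R_Q = 15.16 kip

Remove the prop at Q; the released (primary) structure is a cantilever built in at P.
Downward deflection at the released point Q due to the loads:
  clockwise couple 145.4 at a = 6.35: M₀a(2L − a)/(2EI) = 8794/EI
  point load 40.8 at a = 2.54: Pa²(3L − a)/(6EI) = 1560/EI
  δ_0 = 10354/EI
Tip deflection under a unit load at Q: L³/(3EI) = 682.8/EI.
The prop prevents deflection at Q: R_Q = δ_0/δ_{QQ} = 10354/682.8 = 15.16 kip.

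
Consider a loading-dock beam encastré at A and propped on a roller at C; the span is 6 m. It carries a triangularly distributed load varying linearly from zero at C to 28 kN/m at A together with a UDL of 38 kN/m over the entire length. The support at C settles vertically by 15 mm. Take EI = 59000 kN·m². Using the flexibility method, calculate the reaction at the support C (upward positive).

R_C = 90.01 kN

Take the reaction at C as the redundant and release it; the primary structure is a cantilever fixed at A.
Free-end deflection of the primary structure under the applied loading (downward +):
  triangular load, peak 28 at the fixed end: w₀L⁴/(30EI) = 1210/EI
  UDL 38: wL⁴/(8EI) = 6156/EI
  δ_0 = 7366/EI
Flexibility coefficient — unit upward force at C: δ_{CC} = L³/(3EI) = 72/EI.
With EI = 59000 kN·m²: δ_0 = 0.12484 m and δ_{CC} = 0.00122 m/kN.
Compatibility — the beam at C must follow the support down by 0.015 m: δ_0 − R_C·δ_{CC} = 0.015, so R_C = (0.12484 − 0.015)/0.00122 = 90.01 kN.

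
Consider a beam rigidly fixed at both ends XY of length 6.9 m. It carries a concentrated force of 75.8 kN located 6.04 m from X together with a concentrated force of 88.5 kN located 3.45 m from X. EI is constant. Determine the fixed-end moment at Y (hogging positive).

Take the two fixed-end moments M_X, M_Y as redundants; the released structure is the simple span XY.
On the primary (simply-supported) span, the end slopes from the loading are:
  at X: point load 75.8 at a = 6.04: Pab(L + b)/(6LEI) = 73.8/EI
  at Y: point load 75.8 at a = 6.04: Pab(L + a)/(6LEI) = 123.1/EI
  at X: point load 88.5 at a = 3.45: Pab(L + b)/(6LEI) = 263.3/EI
  at Y: point load 88.5 at a = 3.45: Pab(L + a)/(6LEI) = 263.3/EI
  θ_X0 = 337.1/EI,  θ_Y0 = 386.4/EI
Flexibility coefficients: a unit moment at one end gives L/(3EI) there and L/(6EI) at the far end, so f₁₁ = f₂₂ = 2.3/EI and f₁₂ = f₂₁ = 1.15/EI.
Compatibility — zero rotation at each built-in end:
  2.3 M_X + 1.15 M_Y = 337.1
  1.15 M_X + 2.3 M_Y = 386.4
Solving the pair gives M_X = 83.44 kN·m and M_Y = 126.3 kN·m (hogging).

M_Y = 126.3 kN·m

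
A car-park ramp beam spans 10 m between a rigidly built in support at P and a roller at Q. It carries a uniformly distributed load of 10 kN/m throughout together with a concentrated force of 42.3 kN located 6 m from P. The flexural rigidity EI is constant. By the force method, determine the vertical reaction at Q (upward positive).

R_Q = 55.77 kN

Take the reaction at Q as the redundant and release it; the primary structure is a cantilever fixed at P.
Free-end deflection of the primary structure under the applied loading (downward +):
  UDL 10: wL⁴/(8EI) = 12500/EI
  point load 42.3 at a = 6: Pa²(3L − a)/(6EI) = 6091/EI
  δ_0 = 18591/EI
Flexibility coefficient — unit upward force at Q: δ_{QQ} = L³/(3EI) = 333.3/EI.
Compatibility at Q: δ_0 − R_Q·δ_{QQ} = 0, so R_Q = 18591/333.3 = 55.77 kN.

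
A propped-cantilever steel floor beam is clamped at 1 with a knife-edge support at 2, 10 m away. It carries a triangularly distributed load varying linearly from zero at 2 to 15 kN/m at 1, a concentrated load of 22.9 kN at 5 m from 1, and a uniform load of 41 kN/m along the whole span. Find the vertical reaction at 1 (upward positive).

R_1 = 332 kN

Choose R_2 as the redundant. The primary structure is the cantilever fixed at 1.
Primary-structure tip deflection at 2 by superposition:
  triangular load, peak 15 at the fixed end: w₀L⁴/(30EI) = 5000/EI
  point load 22.9 at a = 5: Pa²(3L − a)/(6EI) = 2385/EI
  UDL 41: wL⁴/(8EI) = 51250/EI
  δ_0 = 58635/EI
Flexibility coefficient — unit upward force at 2: δ_{22} = L³/(3EI) = 333.3/EI.
The prop prevents deflection at 2: R_2 = δ_0/δ_{22} = 58635/333.3 = 175.9 kN.
Vertical equilibrium: R_1 = ΣP − R_2 = 507.9 − 175.9 = 332 kN.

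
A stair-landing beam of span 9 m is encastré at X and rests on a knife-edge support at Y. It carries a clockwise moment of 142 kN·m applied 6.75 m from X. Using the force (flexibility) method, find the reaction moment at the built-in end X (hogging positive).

M_X = -57.69 kN·m

Choose R_Y as the redundant. The primary structure is the cantilever fixed at X.
Downward deflection at the released point Y due to the loads:
  clockwise couple 142 at a = 6.75: M₀a(2L − a)/(2EI) = 5392/EI
Tip deflection under a unit load at Y: L³/(3EI) = 243/EI.
The prop prevents deflection at Y: R_Y = δ_0/δ_{YY} = 5392/243 = 22.19 kN.
Moment equilibrium about X: M_X = Σ(load moments about X) − R_Y·L = 142 − 22.19×9 = -57.69 kN·m.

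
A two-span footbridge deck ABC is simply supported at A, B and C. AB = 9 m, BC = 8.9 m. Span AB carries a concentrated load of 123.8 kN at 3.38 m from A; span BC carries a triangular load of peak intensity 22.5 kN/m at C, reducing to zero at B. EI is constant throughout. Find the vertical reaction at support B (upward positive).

R_B = 111.6 kN

Release continuity at B by inserting a hinge; the redundant is the internal moment M_B. The primary structure is two simply-supported spans AB and BC.
Discontinuity in slope at B on the released structure — sum the simple-span end rotations:
  span AB: point load 123.8 at a = 3.38: Pab(L + a)/(6LEI) = 539.1/EI
  span BC: triangular load, peak 22.5: 7w₀L³/(360EI) = 308.4/EI
  relative rotation θ_0 = (539.1 + 308.4)/EI = 847.6/EI
A unit hogging moment at B produces rotation L₁/(3EI) + L₂/(3EI) = 5.967/EI.
Compatibility: M_B·(L₁+L₂)/(3EI) = θ_0, giving M_B = 142 kN·m (hogging).
Span AB, ΣM about A with M_B applied at B: R_B^{AB}·9 = 418.4 + 142, so R_B^{AB} = 62.28 kN and R_A = 123.8 − 62.28 = 61.52 kN.
Span BC, ΣM about C: R_B^{BC}·8.9 = 297 + 142, so R_B^{BC} = 49.34 kN and R_C = 100.1 − 49.34 = 50.79 kN.
R_B = 62.28 + 49.34 = 111.6 kN.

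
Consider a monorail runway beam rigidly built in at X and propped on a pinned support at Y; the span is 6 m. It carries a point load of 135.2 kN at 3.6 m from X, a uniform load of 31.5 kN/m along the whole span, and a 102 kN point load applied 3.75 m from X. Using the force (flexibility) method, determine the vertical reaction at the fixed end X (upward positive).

Choose R_Y as the redundant. The primary structure is the cantilever fixed at X.
Free-end deflection of the primary structure under the applied loading (downward +):
  point load 135.2 at a = 3.6: Pa²(3L − a)/(6EI) = 4205/EI
  UDL 31.5: wL⁴/(8EI) = 5103/EI
  point load 102 at a = 3.75: Pa²(3L − a)/(6EI) = 3407/EI
  δ_0 = 12715/EI
Tip deflection under a unit load at Y: L³/(3EI) = 72/EI.
The prop prevents deflection at Y: R_Y = δ_0/δ_{YY} = 12715/72 = 176.6 kN.
Vertical equilibrium: R_X = ΣP − R_Y = 426.2 − 176.6 = 249.6 kN.

R_X = 249.6 kN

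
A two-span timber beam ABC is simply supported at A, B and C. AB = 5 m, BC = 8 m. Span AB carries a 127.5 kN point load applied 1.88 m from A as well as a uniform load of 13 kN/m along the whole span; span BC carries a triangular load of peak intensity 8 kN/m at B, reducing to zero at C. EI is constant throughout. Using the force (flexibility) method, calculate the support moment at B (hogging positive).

M_B = 76.21 kN·m

Insert a hinge at B; M_B is the redundant, and each span becomes simply supported.
End slopes at the hinge B, treating each span as simply supported:
  span AB: point load 127.5 at a = 1.88: Pab(L + a)/(6LEI) = 171.5/EI
  span AB: UDL 13: wL³/(24EI) = 67.71/EI
  span BC: triangular load, peak 8: w₀L³/(45EI) = 91.02/EI
  relative rotation θ_0 = (239.2 + 91.02)/EI = 330.2/EI
A unit hogging moment at B produces rotation L₁/(3EI) + L₂/(3EI) = 4.333/EI.
Compatibility: M_B·(L₁+L₂)/(3EI) = θ_0, giving M_B = 76.21 kN·m (hogging).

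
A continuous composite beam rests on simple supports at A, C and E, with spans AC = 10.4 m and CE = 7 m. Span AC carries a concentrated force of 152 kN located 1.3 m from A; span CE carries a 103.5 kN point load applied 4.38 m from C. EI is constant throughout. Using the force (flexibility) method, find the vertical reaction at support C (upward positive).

R_C = 82.84 kN

Insert a hinge at C; M_C is the redundant, and each span becomes simply supported.
Discontinuity in slope at C on the released structure — sum the simple-span end rotations:
  span AC: point load 152 at a = 1.3: Pab(L + a)/(6LEI) = 337.2/EI
  span CE: point load 103.5 at a = 4.38: Pab(L + b)/(6LEI) = 272/EI
  relative rotation θ_0 = (337.2 + 272)/EI = 609.2/EI
A unit hogging moment at C produces rotation L₁/(3EI) + L₂/(3EI) = 5.8/EI.
Slope continuity at C: θ_0 = M_C·5.8/EI, so M_C = 609.2/5.8 = 105 kN·m (hogging).
Span AC, ΣM about A with M_C applied at C: R_C^{AC}·10.4 = 197.6 + 105, so R_C^{AC} = 29.1 kN and R_A = 152 − 29.1 = 122.9 kN.
Span CE, ΣM about E: R_C^{CE}·7 = 271.2 + 105, so R_C^{CE} = 53.74 kN and R_E = 103.5 − 53.74 = 49.76 kN.
R_C = 29.1 + 53.74 = 82.84 kN.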